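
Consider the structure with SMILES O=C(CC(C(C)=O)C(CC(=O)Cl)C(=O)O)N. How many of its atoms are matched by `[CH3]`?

1

The query [CH3] means: aliphatic carbon with exactly three hydrogens.
Check the 16 heavy atoms by environment: 2× C (H2) → no; 2× C (H1) → no; 4× C (H0) → no; 4× O (H0) → no; 1× O (H1) → no; 1× C (H3) → match; 1× Cl (H0) → no; 1× N (H2) → no.
That gives 1 matching atom.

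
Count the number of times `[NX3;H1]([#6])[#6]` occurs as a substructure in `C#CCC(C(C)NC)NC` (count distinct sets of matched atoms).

2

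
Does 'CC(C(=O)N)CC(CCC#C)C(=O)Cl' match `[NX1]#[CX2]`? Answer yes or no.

No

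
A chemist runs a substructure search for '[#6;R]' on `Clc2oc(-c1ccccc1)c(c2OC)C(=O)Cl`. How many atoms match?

The query [#6;R] means: carbon that is part of a ring.
Check the 17 heavy atoms by environment: 1× o (aromatic, in 5-ring) → no; 4× c (aromatic, in 5-ring) → match; 6× c (aromatic, in 6-ring) → match; 2× Cl (acyclic) → no; 2× O (acyclic) → no; 2× C (acyclic) → no.
Summing the matching environments: 4 + 6 = 10 matching atoms.

10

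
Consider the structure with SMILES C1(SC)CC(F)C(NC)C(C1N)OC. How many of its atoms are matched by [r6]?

6

The query [r6] means: r6 matches atoms in a six-membered ring.
Check the 14 heavy atoms by environment: 6× C (in 6-ring) → match; 2× N (acyclic) → no; 3× C (acyclic) → no; 1× O (acyclic) → no; 1× S (acyclic) → no; 1× F (acyclic) → no.
That gives 6 matching atoms.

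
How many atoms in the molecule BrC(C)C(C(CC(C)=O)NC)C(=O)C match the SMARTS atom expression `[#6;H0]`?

2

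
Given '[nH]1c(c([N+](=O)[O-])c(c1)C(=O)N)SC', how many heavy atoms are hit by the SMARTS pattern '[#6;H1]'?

The query [#6;H1] means: any carbon bearing exactly one hydrogen.
Check the 13 heavy atoms by environment: 1× n (aromatic, H1) → no; 1× c (aromatic, H1) → match; 3× c (aromatic, H0) → no; 1× C (H0) → no; 2× O (H0) → no; 1× N (H2) → no; 1× S (H0) → no; 1× C (H3) → no; 1× N (charge +1, H0) → no; 1× O (charge -1, H0) → no.
That gives 1 matching atom.

1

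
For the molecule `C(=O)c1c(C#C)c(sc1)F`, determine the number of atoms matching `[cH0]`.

The query [cH0] means: aromatic carbon with no attached hydrogen (substituted or ring-fusion).
Check the 10 heavy atoms by environment: 1× s (aromatic, H0) → no; 1× c (aromatic, H1) → no; 3× c (aromatic, H0) → match; 2× C (H1) → no; 1× O (H0) → no; 1× C (H0) → no; 1× F (H0) → no.
That gives 3 matching atoms.

3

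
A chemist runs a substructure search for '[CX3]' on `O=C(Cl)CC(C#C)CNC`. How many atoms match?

1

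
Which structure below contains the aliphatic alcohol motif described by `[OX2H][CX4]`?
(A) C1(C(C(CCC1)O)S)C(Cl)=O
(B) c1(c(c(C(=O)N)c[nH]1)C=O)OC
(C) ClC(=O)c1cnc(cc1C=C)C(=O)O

A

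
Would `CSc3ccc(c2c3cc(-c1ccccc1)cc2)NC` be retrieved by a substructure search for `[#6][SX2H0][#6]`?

The pattern [#6][SX2H0][#6] describes an aliphatic sulfur bridging two carbons with no H on the sulfur — a thioether.
The molecule carries a methylthio ether (-SCH3), whose atoms satisfy every constraint of the query, so the pattern matches.

Yes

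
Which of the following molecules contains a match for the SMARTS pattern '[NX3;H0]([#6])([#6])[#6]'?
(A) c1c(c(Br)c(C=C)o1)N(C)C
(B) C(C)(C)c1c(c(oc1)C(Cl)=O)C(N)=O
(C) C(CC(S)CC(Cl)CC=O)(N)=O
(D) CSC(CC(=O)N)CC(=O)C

A

[NX3;H0]([#6])([#6])[#6] describes a trivalent nitrogen with no H, bonded to three carbons (a tertiary amine).
(A) contains a dimethylamino group (-N(CH3)2), which satisfies every atom and bond constraint.
(B) has a primary amide (-C(=O)NH2) but the amide nitrogen has H2 and only one carbon neighbour.
(C) has a primary amide (-C(=O)NH2) but the amide nitrogen has H2 and only one carbon neighbour.
(D) has a primary amide (-C(=O)NH2) but the amide nitrogen has H2 and only one carbon neighbour.
So the answer is (A).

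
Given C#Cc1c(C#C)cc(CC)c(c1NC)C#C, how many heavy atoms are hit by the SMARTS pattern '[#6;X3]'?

The query [#6;X3] means: any carbon (aromatic or not) with three total connections.
Check the 16 heavy atoms by environment: 6× c (aromatic, X3) → match; 3× C (X4) → no; 6× C (X2) → no; 1× N (X3) → no.
That gives 6 matching atoms.

6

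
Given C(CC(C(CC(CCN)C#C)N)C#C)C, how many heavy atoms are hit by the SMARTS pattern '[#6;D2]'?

7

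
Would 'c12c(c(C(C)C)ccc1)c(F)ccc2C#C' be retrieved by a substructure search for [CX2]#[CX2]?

The pattern [CX2]#[CX2] describes a carbon-carbon triple bond — an alkyne.
The molecule carries an ethynyl group (-C#CH), whose atoms satisfy every constraint of the query, so the pattern matches.

Yes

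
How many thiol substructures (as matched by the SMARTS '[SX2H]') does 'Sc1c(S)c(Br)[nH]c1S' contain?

[SX2H] is the SMARTS for a thiol: an aliphatic sulfur with two connections, one being H.
The molecule carries 3 separate instances of a thiol (-SH) meeting every constraint; each maps to a distinct set of atoms, giving 3 matches.

3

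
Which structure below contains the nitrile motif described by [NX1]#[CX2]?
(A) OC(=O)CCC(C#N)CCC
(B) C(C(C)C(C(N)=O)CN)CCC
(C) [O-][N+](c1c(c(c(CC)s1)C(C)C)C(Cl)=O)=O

A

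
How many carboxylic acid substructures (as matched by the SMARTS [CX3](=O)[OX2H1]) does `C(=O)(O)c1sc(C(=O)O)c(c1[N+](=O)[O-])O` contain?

2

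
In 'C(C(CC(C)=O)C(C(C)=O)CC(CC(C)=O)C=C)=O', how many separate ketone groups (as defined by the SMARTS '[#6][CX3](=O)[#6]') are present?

[#6][CX3](=O)[#6] is the SMARTS for a ketone: a carbonyl carbon (no H) flanked by two carbons.
The molecule carries 3 separate instances of an acetyl/ketone group (-C(=O)CH3) meeting every constraint; each maps to a distinct set of atoms, giving 3 matches.

3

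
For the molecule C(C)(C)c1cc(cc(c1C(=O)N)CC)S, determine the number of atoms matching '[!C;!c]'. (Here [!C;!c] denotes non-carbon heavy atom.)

The query [!C;!c] means: neither aliphatic nor aromatic carbon — same as [!#6].
Check the 15 heavy atoms by environment: 6× c (aromatic) → no; 1× S → match; 6× C → no; 1× O → match; 1× N → match.
Summing the matching environments: 1 + 1 + 1 = 3 matching atoms.

3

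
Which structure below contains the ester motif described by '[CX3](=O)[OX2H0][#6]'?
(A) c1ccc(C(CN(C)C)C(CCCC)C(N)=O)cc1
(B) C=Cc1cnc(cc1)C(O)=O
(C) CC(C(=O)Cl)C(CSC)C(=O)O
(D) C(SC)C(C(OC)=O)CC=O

D

[CX3](=O)[OX2H0][#6] describes a carbonyl carbon bonded to an oxygen that is itself bonded to carbon (no H on that O) (an ester).
(A) has a primary amide (-C(=O)NH2) but the carbonyl is bonded to N, not to an O-C linkage.
(B) has a carboxylic acid group (-C(=O)OH) but the singly-bonded O carries H (OX2H1, not H0).
(C) has a carboxylic acid group (-C(=O)OH) but the singly-bonded O carries H (OX2H1, not H0).
(D) contains a methyl-ester group (-C(=O)OCH3), which satisfies every atom and bond constraint.
So the answer is (D).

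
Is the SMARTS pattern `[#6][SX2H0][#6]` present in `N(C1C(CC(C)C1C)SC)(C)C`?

The pattern [#6][SX2H0][#6] describes an aliphatic sulfur bridging two carbons with no H on the sulfur — a thioether.
The molecule carries a methylthio ether (-SCH3), whose atoms satisfy every constraint of the query, so the pattern matches.

Yes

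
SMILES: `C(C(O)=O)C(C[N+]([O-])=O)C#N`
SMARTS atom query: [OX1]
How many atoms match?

3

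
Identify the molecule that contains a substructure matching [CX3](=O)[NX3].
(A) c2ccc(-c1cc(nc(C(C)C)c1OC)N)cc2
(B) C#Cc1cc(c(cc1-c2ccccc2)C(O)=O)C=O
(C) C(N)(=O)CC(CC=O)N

C

[CX3](=O)[NX3] describes a carbonyl carbon bonded to a trivalent nitrogen (an amide).
(A) has a primary amino group (-NH2) but the -NH2 is not attached to a carbonyl carbon.
(B) has a carboxylic acid group (-C(=O)OH) but the carbonyl is bonded to O, not to an NX3 nitrogen.
(C) contains a primary amide (-C(=O)NH2), which satisfies every atom and bond constraint.
So the answer is (C).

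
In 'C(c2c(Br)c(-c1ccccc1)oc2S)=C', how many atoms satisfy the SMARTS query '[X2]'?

The query [X2] means: any atom with exactly two total connections (bonds + H).
Check the 15 heavy atoms by environment: 1× o (aromatic, X2) → match; 10× c (aromatic, X3) → no; 1× Br (X1) → no; 1× S (X2) → match; 2× C (X3) → no.
Summing the matching environments: 1 + 1 = 2 matching atoms.

2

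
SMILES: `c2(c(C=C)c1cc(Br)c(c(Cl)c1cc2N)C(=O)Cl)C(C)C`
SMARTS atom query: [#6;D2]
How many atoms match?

The query [#6;D2] means: any carbon bonded to exactly two heavy atoms.
Check the 21 heavy atoms by environment: 8× c (aromatic, D3) → no; 2× c (aromatic, D2) → match; 2× C (D3) → no; 3× C (D1) → no; 1× C (D2) → match; 1× O (D1) → no; 2× Cl (D1) → no; 1× N (D1) → no; 1× Br (D1) → no.
Summing the matching environments: 2 + 1 = 3 matching atoms.

3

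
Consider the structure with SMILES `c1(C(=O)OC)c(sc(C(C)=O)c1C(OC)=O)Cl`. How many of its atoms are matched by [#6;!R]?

The query [#6;!R] means: carbon not in any ring.
Check the 17 heavy atoms by environment: 1× s (aromatic, in 5-ring) → no; 4× c (aromatic, in 5-ring) → no; 6× C (acyclic) → match; 5× O (acyclic) → no; 1× Cl (acyclic) → no.
That gives 6 matching atoms.

6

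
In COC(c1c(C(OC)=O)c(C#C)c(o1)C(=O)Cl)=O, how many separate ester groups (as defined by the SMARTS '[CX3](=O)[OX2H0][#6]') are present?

[CX3](=O)[OX2H0][#6] is the SMARTS for an ester: a carbonyl carbon bonded to an oxygen that is itself bonded to carbon (no H on that O).
The molecule carries 2 separate instances of a methyl-ester group (-C(=O)OCH3) meeting every constraint; each maps to a distinct set of atoms, giving 2 matches.

2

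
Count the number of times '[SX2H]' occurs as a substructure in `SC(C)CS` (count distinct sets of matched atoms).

[SX2H] is the SMARTS for a thiol: an aliphatic sulfur with two connections, one being H.
The molecule carries 2 separate instances of a thiol (-SH) meeting every constraint; each maps to a distinct set of atoms, giving 2 matches.

2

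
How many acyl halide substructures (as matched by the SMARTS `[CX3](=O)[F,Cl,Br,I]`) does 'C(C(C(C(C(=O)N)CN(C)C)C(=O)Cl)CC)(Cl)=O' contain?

[CX3](=O)[F,Cl,Br,I] is the SMARTS for an acyl halide: a carbonyl carbon bonded to a halogen.
The molecule carries 2 separate instances of an acyl chloride (-C(=O)Cl) meeting every constraint; each maps to a distinct set of atoms, giving 2 matches.

2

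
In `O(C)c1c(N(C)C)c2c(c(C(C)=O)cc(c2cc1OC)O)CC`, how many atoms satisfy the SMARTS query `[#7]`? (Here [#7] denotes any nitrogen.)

1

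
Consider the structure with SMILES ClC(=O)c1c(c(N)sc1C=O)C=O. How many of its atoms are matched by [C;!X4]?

3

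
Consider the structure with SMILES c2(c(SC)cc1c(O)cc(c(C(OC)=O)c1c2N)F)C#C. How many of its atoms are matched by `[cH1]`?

2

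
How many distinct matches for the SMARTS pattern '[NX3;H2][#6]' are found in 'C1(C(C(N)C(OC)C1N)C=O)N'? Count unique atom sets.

3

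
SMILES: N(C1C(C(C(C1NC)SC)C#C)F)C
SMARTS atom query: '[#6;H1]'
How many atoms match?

6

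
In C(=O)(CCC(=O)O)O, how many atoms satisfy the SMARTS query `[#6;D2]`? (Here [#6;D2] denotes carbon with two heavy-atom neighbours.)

The query [#6;D2] means: any carbon bonded to exactly two heavy atoms.
Check the 8 heavy atoms by environment: 2× C (D2) → match; 2× C (D3) → no; 4× O (D1) → no.
That gives 2 matching atoms.

2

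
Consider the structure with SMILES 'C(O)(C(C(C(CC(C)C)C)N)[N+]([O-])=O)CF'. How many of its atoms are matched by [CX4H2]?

2

The query [CX4H2] means: sp3 carbon (X4) with exactly two hydrogens.
Check the 16 heavy atoms by environment: 2× C (H2, X4) → match; 5× C (H1, X4) → no; 1× N (charge +1, H0, X3) → no; 1× O (charge -1, H0, X1) → no; 1× O (H0, X1) → no; 1× N (H2, X3) → no; 3× C (H3, X4) → no; 1× O (H1, X2) → no; 1× F (H0, X1) → no.
That gives 2 matching atoms.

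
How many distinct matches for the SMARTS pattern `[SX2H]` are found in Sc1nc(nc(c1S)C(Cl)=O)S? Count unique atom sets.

3

[SX2H] is the SMARTS for a thiol: an aliphatic sulfur with two connections, one being H.
The molecule carries 3 separate instances of a thiol (-SH) meeting every constraint; each maps to a distinct set of atoms, giving 3 matches.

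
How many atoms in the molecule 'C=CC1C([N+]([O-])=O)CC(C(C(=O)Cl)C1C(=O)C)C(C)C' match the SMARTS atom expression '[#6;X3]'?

4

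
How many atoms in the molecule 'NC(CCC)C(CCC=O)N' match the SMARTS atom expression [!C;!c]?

3

The query [!C;!c] means: neither aliphatic nor aromatic carbon — same as [!#6].
Check the 11 heavy atoms by environment: 8× C → no; 2× N → match; 1× O → match.
Summing the matching environments: 2 + 1 = 3 matching atoms.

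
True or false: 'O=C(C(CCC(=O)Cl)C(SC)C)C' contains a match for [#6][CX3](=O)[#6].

True

The pattern [#6][CX3](=O)[#6] describes a carbonyl carbon (no H) flanked by two carbons — a ketone.
The molecule carries an acetyl/ketone group (-C(=O)CH3), whose atoms satisfy every constraint of the query, so the pattern matches.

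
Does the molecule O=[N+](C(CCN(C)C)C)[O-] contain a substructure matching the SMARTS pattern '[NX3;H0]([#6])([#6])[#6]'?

Yes

The pattern [NX3;H0]([#6])([#6])[#6] describes a trivalent nitrogen with no H, bonded to three carbons — a tertiary amine.
The molecule carries a dimethylamino group (-N(CH3)2), whose atoms satisfy every constraint of the query, so the pattern matches.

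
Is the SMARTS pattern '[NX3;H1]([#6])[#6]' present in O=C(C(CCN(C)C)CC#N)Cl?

The pattern [NX3;H1]([#6])[#6] describes a trivalent nitrogen with one H, bonded to two carbons — a secondary amine.
The closest candidate here is a dimethylamino group (-N(CH3)2), but the nitrogen has H0, not H1. No other fragment satisfies the full query, so there is no match.

No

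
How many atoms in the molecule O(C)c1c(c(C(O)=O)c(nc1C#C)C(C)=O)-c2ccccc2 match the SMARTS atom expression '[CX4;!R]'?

The query [CX4;!R] means: aliphatic carbon with four total connections, not in a ring.
Check the 22 heavy atoms by environment: 1× n (aromatic, X2, in 6-ring) → no; 11× c (aromatic, X3, in 6-ring) → no; 2× C (X2, acyclic) → no; 2× C (X3, acyclic) → no; 2× O (X1, acyclic) → no; 2× C (X4, acyclic) → match; 2× O (X2, acyclic) → no.
That gives 2 matching atoms.

2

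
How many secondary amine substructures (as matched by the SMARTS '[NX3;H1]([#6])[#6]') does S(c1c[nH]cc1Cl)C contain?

0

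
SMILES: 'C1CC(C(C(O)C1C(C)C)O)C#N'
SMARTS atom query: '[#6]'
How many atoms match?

10

The query [#6] means: #6 matches any atom with atomic number 6 (carbon, aromatic or aliphatic).
Check the 13 heavy atoms by environment: 10× C → match; 1× N → no; 2× O → no.
That gives 10 matching atoms.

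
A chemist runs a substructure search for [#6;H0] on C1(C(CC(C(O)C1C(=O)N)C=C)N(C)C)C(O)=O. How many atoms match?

Check the 18 heavy atoms by environment: 6× C (H1) → no; 2× C (H2) → no; 1× N (H0) → no; 2× C (H3) → no; 2× C (H0) → match; 2× O (H0) → no; 1× N (H2) → no; 2× O (H1) → no.
That gives 2 matching atoms.

2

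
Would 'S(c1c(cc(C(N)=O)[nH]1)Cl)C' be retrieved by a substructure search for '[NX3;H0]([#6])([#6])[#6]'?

The pattern [NX3;H0]([#6])([#6])[#6] describes a trivalent nitrogen with no H, bonded to three carbons — a tertiary amine.
The closest candidate here is a primary amide (-C(=O)NH2), but the amide nitrogen has H2 and only one carbon neighbour. No other fragment satisfies the full query, so there is no match.

No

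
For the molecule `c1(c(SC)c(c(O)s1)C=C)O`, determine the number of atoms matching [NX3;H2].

0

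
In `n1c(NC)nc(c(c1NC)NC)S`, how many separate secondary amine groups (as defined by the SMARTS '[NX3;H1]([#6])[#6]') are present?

[NX3;H1]([#6])[#6] is the SMARTS for a secondary amine: a trivalent nitrogen with one H, bonded to two carbons.
The molecule carries 3 separate instances of an N-methylamino group (-NHCH3) meeting every constraint; each maps to a distinct set of atoms, giving 3 matches.

3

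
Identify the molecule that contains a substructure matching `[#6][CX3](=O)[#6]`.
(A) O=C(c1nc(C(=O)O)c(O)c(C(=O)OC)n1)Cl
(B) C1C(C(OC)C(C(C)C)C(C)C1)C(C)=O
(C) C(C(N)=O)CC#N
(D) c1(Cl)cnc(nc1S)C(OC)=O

B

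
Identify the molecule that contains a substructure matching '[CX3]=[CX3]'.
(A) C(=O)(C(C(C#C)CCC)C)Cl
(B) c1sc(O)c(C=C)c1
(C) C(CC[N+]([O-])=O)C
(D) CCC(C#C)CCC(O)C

[CX3]=[CX3] describes a non-aromatic C=C double bond between two sp2 carbons (an alkene).
(A) has an ethynyl group (-C#CH) but the C-C bond is a triple bond, not a double bond.
(B) contains a vinyl group (-CH=CH2), which satisfies every atom and bond constraint.
(C) has an ethyl group (-CH2CH3) but its C-C bond is a single bond between CX4 carbons, not CX3=CX3.
(D) has an ethynyl group (-C#CH) but the C-C bond is a triple bond, not a double bond.
So the answer is (B).

B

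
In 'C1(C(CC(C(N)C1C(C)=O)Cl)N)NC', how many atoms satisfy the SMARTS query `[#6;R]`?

Check the 14 heavy atoms by environment: 6× C (in 6-ring) → match; 3× N (acyclic) → no; 1× Cl (acyclic) → no; 3× C (acyclic) → no; 1× O (acyclic) → no.
That gives 6 matching atoms.

6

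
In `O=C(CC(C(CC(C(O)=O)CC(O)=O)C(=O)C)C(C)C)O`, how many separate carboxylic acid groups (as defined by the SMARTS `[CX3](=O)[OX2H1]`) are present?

3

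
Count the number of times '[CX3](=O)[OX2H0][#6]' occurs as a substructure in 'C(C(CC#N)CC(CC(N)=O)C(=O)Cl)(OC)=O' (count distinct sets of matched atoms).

[CX3](=O)[OX2H0][#6] is the SMARTS for an ester: a carbonyl carbon bonded to an oxygen that is itself bonded to carbon (no H on that O).
Exactly one fragment in the molecule meets all constraints, giving 1 match.

1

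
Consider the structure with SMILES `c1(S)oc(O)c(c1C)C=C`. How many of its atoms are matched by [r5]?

5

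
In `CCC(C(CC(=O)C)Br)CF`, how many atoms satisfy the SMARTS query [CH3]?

2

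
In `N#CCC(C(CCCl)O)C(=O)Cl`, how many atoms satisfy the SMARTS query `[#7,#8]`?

Check the 12 heavy atoms by environment: 7× C → no; 2× Cl → no; 2× O → match; 1× N → match.
Summing the matching environments: 2 + 1 = 3 matching atoms.

3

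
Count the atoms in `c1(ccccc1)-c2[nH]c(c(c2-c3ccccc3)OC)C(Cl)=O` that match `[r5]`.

Check the 22 heavy atoms by environment: 1× n (aromatic, in 5-ring) → match; 4× c (aromatic, in 5-ring) → match; 12× c (aromatic, in 6-ring) → no; 2× C (acyclic) → no; 2× O (acyclic) → no; 1× Cl (acyclic) → no.
Summing the matching environments: 1 + 4 = 5 matching atoms.

5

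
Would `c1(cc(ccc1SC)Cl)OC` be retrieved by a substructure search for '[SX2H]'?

No

The pattern [SX2H] describes an aliphatic sulfur with two connections, one being H — a thiol.
The closest candidate here is a methylthio ether (-SCH3), but the sulfur has H0 (bonded to two carbons), not H1. No other fragment satisfies the full query, so there is no match.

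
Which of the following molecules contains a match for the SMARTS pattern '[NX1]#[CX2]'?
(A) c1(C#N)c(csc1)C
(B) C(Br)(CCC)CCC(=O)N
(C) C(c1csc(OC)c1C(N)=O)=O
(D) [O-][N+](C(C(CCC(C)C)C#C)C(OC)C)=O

[NX1]#[CX2] describes a nitrogen triple-bonded to a two-connected carbon (a nitrile).
(A) contains a nitrile (-C#N), which satisfies every atom and bond constraint.
(B) has a primary amide (-C(=O)NH2) but the nitrogen is NX3, not NX1.
(C) has a primary amide (-C(=O)NH2) but the nitrogen is NX3, not NX1.
(D) has a nitro group (-[N+](=O)[O-]) but there is no C#N triple bond.
So the answer is (A).

A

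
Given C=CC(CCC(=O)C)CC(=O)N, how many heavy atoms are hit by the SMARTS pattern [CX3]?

4

Check the 12 heavy atoms by environment: 5× C (X4) → no; 4× C (X3) → match; 2× O (X1) → no; 1× N (X3) → no.
That gives 4 matching atoms.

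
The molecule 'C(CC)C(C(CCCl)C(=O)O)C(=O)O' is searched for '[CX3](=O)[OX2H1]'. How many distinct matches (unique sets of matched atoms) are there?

2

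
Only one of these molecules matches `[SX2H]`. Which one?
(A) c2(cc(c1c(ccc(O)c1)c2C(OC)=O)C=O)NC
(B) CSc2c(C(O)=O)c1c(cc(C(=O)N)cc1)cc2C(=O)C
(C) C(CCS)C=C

[SX2H] describes an aliphatic sulfur with two connections, one being H (a thiol).
(A) has a hydroxyl group (-OH) but it is an -OH, not an -SH.
(B) has a methylthio ether (-SCH3) but the sulfur has H0 (bonded to two carbons), not H1.
(C) contains a thiol (-SH), which satisfies every atom and bond constraint.
So the answer is (C).

C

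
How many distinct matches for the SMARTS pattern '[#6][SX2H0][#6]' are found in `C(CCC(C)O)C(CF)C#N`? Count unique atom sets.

[#6][SX2H0][#6] is the SMARTS for a thioether: an aliphatic sulfur bridging two carbons with no H on the sulfur.
No fragment in the molecule satisfies every constraint, giving 0 matches.

0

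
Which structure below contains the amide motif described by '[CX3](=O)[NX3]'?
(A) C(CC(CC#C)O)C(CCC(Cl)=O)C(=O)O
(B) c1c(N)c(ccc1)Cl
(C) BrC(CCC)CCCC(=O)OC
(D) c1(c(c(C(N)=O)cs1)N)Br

D

[CX3](=O)[NX3] describes a carbonyl carbon bonded to a trivalent nitrogen (an amide).
(A) has a carboxylic acid group (-C(=O)OH) but the carbonyl is bonded to O, not to an NX3 nitrogen.
(B) has a primary amino group (-NH2) but the -NH2 is not attached to a carbonyl carbon.
(C) has a methyl-ester group (-C(=O)OCH3) but the carbonyl is bonded to O, not to an NX3 nitrogen.
(D) contains a primary amide (-C(=O)NH2), which satisfies every atom and bond constraint.
So the answer is (D).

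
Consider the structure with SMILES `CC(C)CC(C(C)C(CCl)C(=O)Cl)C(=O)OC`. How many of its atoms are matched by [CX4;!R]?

10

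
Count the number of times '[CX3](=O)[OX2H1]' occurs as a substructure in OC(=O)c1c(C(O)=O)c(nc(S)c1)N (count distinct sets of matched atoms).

2

[CX3](=O)[OX2H1] is the SMARTS for a carboxylic acid: an sp2 carbon double-bonded to O and single-bonded to an -OH oxygen.
The molecule carries 2 separate instances of a carboxylic acid group (-C(=O)OH) meeting every constraint; each maps to a distinct set of atoms, giving 2 matches.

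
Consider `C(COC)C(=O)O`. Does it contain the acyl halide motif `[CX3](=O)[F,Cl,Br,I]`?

The pattern [CX3](=O)[F,Cl,Br,I] describes a carbonyl carbon bonded to a halogen — an acyl halide.
The closest candidate here is a carboxylic acid group (-C(=O)OH), but the carbonyl is bonded to -OH, not to a halogen. No other fragment satisfies the full query, so there is no match.

No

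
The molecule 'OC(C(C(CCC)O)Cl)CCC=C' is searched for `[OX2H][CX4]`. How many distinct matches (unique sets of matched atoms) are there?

2

[OX2H][CX4] is the SMARTS for an aliphatic alcohol: a hydroxyl oxygen bound to an sp3 (X4) carbon.
The molecule carries 2 separate instances of a hydroxyl group (-OH) meeting every constraint; each maps to a distinct set of atoms, giving 2 matches.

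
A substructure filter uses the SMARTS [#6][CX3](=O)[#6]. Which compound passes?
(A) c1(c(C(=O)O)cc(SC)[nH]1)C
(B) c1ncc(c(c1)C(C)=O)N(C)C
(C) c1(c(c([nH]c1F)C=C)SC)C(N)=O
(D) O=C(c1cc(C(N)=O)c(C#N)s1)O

B

[#6][CX3](=O)[#6] describes a carbonyl carbon (no H) flanked by two carbons (a ketone).
(A) has a carboxylic acid group (-C(=O)OH) but one neighbour of the carbonyl carbon is O, not C.
(B) contains an acetyl/ketone group (-C(=O)CH3), which satisfies every atom and bond constraint.
(C) has a primary amide (-C(=O)NH2) but one neighbour of the carbonyl carbon is N, not C.
(D) has a primary amide (-C(=O)NH2) but one neighbour of the carbonyl carbon is N, not C.
So the answer is (B).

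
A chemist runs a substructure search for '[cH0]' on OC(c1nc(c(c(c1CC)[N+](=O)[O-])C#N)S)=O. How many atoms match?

The query [cH0] means: aromatic carbon with no attached hydrogen (substituted or ring-fusion).
Check the 17 heavy atoms by environment: 1× n (aromatic, H0) → no; 5× c (aromatic, H0) → match; 1× N (charge +1, H0) → no; 1× O (charge -1, H0) → no; 2× O (H0) → no; 1× S (H1) → no; 1× C (H2) → no; 1× C (H3) → no; 2× C (H0) → no; 1× O (H1) → no; 1× N (H0) → no.
That gives 5 matching atoms.

5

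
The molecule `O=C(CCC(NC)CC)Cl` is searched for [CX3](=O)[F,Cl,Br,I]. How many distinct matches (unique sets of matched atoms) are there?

1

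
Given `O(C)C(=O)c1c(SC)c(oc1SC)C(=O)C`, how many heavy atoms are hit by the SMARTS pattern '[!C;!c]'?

The query [!C;!c] means: neither aliphatic nor aromatic carbon — same as [!#6].
Check the 16 heavy atoms by environment: 1× o (aromatic) → match; 4× c (aromatic) → no; 2× S → match; 6× C → no; 3× O → match.
Summing the matching environments: 1 + 2 + 3 = 6 matching atoms.

6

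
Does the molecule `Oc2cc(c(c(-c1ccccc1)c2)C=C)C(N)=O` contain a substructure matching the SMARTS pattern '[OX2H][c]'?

Yes

The pattern [OX2H][c] describes a hydroxyl oxygen attached to an aromatic carbon — a phenol.
The molecule carries a hydroxyl group (-OH), whose atoms satisfy every constraint of the query, so the pattern matches.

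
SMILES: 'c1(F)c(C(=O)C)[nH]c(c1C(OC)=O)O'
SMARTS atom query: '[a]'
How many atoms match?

5

The query [a] means: a matches any aromatic atom.
Check the 14 heavy atoms by environment: 1× n (aromatic) → match; 4× c (aromatic) → match; 4× C → no; 4× O → no; 1× F → no.
Summing the matching environments: 1 + 4 = 5 matching atoms.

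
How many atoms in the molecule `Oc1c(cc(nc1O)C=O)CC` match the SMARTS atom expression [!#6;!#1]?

4

The query [!#6;!#1] means: not carbon and not hydrogen — any heteroatom.
Check the 12 heavy atoms by environment: 1× n (aromatic) → match; 5× c (aromatic) → no; 3× O → match; 3× C → no.
Summing the matching environments: 1 + 3 = 4 matching atoms.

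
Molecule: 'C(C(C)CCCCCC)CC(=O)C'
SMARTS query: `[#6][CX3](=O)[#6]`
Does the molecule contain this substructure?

Yes

The pattern [#6][CX3](=O)[#6] describes a carbonyl carbon (no H) flanked by two carbons — a ketone.
The molecule carries an acetyl/ketone group (-C(=O)CH3), whose atoms satisfy every constraint of the query, so the pattern matches.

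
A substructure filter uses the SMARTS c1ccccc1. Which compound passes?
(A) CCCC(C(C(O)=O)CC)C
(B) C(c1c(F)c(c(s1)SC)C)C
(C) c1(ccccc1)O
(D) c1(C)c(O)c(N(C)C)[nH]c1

C

c1ccccc1 describes six aromatic carbons in a ring (a benzene ring).
(A) has a methyl group (-CH3) but no six-membered all-carbon aromatic ring is present.
(B) has a methyl group (-CH3) but no six-membered all-carbon aromatic ring is present.
(C) contains the required atom environment, so the pattern matches.
(D) has a methyl group (-CH3) but no six-membered all-carbon aromatic ring is present.
So the answer is (C).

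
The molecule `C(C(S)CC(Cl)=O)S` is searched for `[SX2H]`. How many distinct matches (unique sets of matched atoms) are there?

2

[SX2H] is the SMARTS for a thiol: an aliphatic sulfur with two connections, one being H.
The molecule carries 2 separate instances of a thiol (-SH) meeting every constraint; each maps to a distinct set of atoms, giving 2 matches.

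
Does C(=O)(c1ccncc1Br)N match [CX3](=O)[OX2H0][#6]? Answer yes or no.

The pattern [CX3](=O)[OX2H0][#6] describes a carbonyl carbon bonded to an oxygen that is itself bonded to carbon (no H on that O) — an ester.
The closest candidate here is a primary amide (-C(=O)NH2), but the carbonyl is bonded to N, not to an O-C linkage. No other fragment satisfies the full query, so there is no match.

No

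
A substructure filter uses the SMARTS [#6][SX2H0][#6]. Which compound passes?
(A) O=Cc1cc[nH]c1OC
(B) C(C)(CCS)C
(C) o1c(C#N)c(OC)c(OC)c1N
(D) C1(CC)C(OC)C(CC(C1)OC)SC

[#6][SX2H0][#6] describes an aliphatic sulfur bridging two carbons with no H on the sulfur (a thioether).
(A) has a methoxy ether (-OCH3) but the bridging atom is O, not S.
(B) has a thiol (-SH) but the sulfur has H1, not H0 bridging two carbons.
(C) has a methoxy ether (-OCH3) but the bridging atom is O, not S.
(D) contains a methylthio ether (-SCH3), which satisfies every atom and bond constraint.
So the answer is (D).

D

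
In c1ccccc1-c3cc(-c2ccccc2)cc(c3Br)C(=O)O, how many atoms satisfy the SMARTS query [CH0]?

Check the 22 heavy atoms by environment: 12× c (aromatic, H1) → no; 6× c (aromatic, H0) → no; 1× Br (H0) → no; 1× C (H0) → match; 1× O (H0) → no; 1× O (H1) → no.
That gives 1 matching atom.

1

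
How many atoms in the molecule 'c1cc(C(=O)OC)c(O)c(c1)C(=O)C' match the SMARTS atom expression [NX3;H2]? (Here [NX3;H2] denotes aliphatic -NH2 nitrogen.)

0

The query [NX3;H2] means: aliphatic N with 3 total connections, two of them H — an -NH2 nitrogen (amine or amide).
Check the 14 heavy atoms by environment: 3× c (aromatic, H1, X3) → no; 3× c (aromatic, H0, X3) → no; 2× C (H0, X3) → no; 2× O (H0, X1) → no; 1× O (H0, X2) → no; 2× C (H3, X4) → no; 1× O (H1, X2) → no.
No environment satisfies the query, so 0 matching atoms.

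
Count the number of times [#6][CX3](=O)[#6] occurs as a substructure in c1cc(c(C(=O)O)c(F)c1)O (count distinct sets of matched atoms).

0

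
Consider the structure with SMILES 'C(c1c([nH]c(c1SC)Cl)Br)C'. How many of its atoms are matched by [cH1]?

The query [cH1] means: aromatic carbon bearing exactly one hydrogen.
Check the 11 heavy atoms by environment: 1× n (aromatic, H1) → no; 4× c (aromatic, H0) → no; 1× S (H0) → no; 2× C (H3) → no; 1× Cl (H0) → no; 1× C (H2) → no; 1× Br (H0) → no.
No environment satisfies the query, so 0 matching atoms.

0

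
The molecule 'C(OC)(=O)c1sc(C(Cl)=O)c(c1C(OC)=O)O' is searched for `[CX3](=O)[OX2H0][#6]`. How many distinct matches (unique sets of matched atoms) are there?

2

[CX3](=O)[OX2H0][#6] is the SMARTS for an ester: a carbonyl carbon bonded to an oxygen that is itself bonded to carbon (no H on that O).
The molecule carries 2 separate instances of a methyl-ester group (-C(=O)OCH3) meeting every constraint; each maps to a distinct set of atoms, giving 2 matches.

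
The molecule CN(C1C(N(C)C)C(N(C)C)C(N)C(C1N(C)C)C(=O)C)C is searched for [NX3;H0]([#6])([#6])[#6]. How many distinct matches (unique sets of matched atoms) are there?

4

[NX3;H0]([#6])([#6])[#6] is the SMARTS for a tertiary amine: a trivalent nitrogen with no H, bonded to three carbons.
The molecule carries 4 separate instances of a dimethylamino group (-N(CH3)2) meeting every constraint; each maps to a distinct set of atoms, giving 4 matches.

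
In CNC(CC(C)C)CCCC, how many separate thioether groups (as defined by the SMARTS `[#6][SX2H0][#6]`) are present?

[#6][SX2H0][#6] is the SMARTS for a thioether: an aliphatic sulfur bridging two carbons with no H on the sulfur.
No fragment in the molecule satisfies every constraint, giving 0 matches.

0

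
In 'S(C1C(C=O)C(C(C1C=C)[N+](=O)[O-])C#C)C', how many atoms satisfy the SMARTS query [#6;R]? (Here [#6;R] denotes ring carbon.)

5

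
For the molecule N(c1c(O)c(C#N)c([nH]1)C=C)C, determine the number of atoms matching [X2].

2

Check the 12 heavy atoms by environment: 1× n (aromatic, X3) → no; 4× c (aromatic, X3) → no; 1× O (X2) → match; 1× N (X3) → no; 1× C (X4) → no; 2× C (X3) → no; 1× C (X2) → match; 1× N (X1) → no.
Summing the matching environments: 1 + 1 = 2 matching atoms.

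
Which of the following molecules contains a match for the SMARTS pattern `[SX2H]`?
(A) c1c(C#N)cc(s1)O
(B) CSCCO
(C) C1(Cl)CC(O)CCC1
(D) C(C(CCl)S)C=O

D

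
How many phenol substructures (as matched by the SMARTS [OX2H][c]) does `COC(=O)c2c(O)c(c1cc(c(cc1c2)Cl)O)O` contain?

[OX2H][c] is the SMARTS for a phenol: a hydroxyl oxygen attached to an aromatic carbon.
The molecule carries 3 separate instances of a hydroxyl group (-OH) meeting every constraint; each maps to a distinct set of atoms, giving 3 matches.

3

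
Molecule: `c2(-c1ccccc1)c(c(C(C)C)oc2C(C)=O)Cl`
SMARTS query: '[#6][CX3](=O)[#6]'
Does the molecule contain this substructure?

Yes

The pattern [#6][CX3](=O)[#6] describes a carbonyl carbon (no H) flanked by two carbons — a ketone.
The molecule carries an acetyl/ketone group (-C(=O)CH3), whose atoms satisfy every constraint of the query, so the pattern matches.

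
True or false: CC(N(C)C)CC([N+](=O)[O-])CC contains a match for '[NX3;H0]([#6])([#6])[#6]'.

The pattern [NX3;H0]([#6])([#6])[#6] describes a trivalent nitrogen with no H, bonded to three carbons — a tertiary amine.
The molecule carries a dimethylamino group (-N(CH3)2), whose atoms satisfy every constraint of the query, so the pattern matches.

True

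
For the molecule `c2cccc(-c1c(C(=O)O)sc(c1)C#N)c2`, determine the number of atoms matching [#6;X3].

11

The query [#6;X3] means: any carbon (aromatic or not) with three total connections.
Check the 16 heavy atoms by environment: 1× s (aromatic, X2) → no; 10× c (aromatic, X3) → match; 1× C (X3) → match; 1× O (X1) → no; 1× O (X2) → no; 1× C (X2) → no; 1× N (X1) → no.
Summing the matching environments: 10 + 1 = 11 matching atoms.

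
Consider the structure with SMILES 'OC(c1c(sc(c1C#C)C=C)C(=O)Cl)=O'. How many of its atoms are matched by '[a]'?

5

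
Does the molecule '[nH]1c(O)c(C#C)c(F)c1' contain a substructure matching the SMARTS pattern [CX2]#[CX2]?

The pattern [CX2]#[CX2] describes a carbon-carbon triple bond — an alkyne.
The molecule carries an ethynyl group (-C#CH), whose atoms satisfy every constraint of the query, so the pattern matches.

Yes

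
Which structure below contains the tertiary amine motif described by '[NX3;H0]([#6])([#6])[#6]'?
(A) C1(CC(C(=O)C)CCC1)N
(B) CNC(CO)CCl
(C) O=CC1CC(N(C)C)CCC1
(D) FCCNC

[NX3;H0]([#6])([#6])[#6] describes a trivalent nitrogen with no H, bonded to three carbons (a tertiary amine).
(A) has a primary amino group (-NH2) but the nitrogen has H2, not H0 with three carbons.
(B) has an N-methylamino group (-NHCH3) but the nitrogen still has one H (H1), not H0.
(C) contains a dimethylamino group (-N(CH3)2), which satisfies every atom and bond constraint.
(D) has an N-methylamino group (-NHCH3) but the nitrogen still has one H (H1), not H0.
So the answer is (C).

C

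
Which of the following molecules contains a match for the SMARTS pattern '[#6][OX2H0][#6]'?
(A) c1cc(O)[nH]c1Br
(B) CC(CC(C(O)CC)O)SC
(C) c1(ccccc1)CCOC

C

[#6][OX2H0][#6] describes an aliphatic oxygen bridging two carbons with no H on the oxygen (an ether).
(A) has a hydroxyl group (-OH) but the oxygen has H1, not H0 bridging two carbons.
(B) has a hydroxyl group (-OH) but the oxygen has H1, not H0 bridging two carbons.
(C) contains a methoxy ether (-OCH3), which satisfies every atom and bond constraint.
So the answer is (C).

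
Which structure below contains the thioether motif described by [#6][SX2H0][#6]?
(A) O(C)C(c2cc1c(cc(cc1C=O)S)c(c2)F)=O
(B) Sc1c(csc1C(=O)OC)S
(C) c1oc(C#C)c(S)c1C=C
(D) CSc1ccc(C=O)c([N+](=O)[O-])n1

D

[#6][SX2H0][#6] describes an aliphatic sulfur bridging two carbons with no H on the sulfur (a thioether).
(A) has a thiol (-SH) but the sulfur has H1, not H0 bridging two carbons.
(B) has a thiol (-SH) but the sulfur has H1, not H0 bridging two carbons.
(C) has a thiol (-SH) but the sulfur has H1, not H0 bridging two carbons.
(D) contains a methylthio ether (-SCH3), which satisfies every atom and bond constraint.
So the answer is (D).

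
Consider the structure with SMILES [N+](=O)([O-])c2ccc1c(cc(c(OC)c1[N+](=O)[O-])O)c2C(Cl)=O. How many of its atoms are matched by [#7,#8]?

9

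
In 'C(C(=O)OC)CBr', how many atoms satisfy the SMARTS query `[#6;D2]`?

Check the 7 heavy atoms by environment: 2× C (D2) → match; 1× Br (D1) → no; 1× C (D3) → no; 1× O (D1) → no; 1× O (D2) → no; 1× C (D1) → no.
That gives 2 matching atoms.

2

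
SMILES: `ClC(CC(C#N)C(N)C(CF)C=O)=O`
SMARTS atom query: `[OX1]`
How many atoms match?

The query [OX1] means: aliphatic oxygen with one total connection — typically a carbonyl =O or an oxide.
Check the 14 heavy atoms by environment: 5× C (X4) → no; 1× F (X1) → no; 1× N (X3) → no; 1× C (X2) → no; 1× N (X1) → no; 2× C (X3) → no; 2× O (X1) → match; 1× Cl (X1) → no.
That gives 2 matching atoms.

2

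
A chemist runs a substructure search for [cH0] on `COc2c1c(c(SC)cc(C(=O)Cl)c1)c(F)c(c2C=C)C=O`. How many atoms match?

8

The query [cH0] means: aromatic carbon with no attached hydrogen (substituted or ring-fusion).
Check the 22 heavy atoms by environment: 8× c (aromatic, H0) → match; 2× c (aromatic, H1) → no; 1× S (H0) → no; 2× C (H3) → no; 1× C (H0) → no; 3× O (H0) → no; 1× Cl (H0) → no; 1× F (H0) → no; 2× C (H1) → no; 1× C (H2) → no.
That gives 8 matching atoms.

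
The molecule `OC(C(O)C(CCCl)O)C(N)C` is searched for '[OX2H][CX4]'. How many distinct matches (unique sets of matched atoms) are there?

[OX2H][CX4] is the SMARTS for an aliphatic alcohol: a hydroxyl oxygen bound to an sp3 (X4) carbon.
The molecule carries 3 separate instances of a hydroxyl group (-OH) meeting every constraint; each maps to a distinct set of atoms, giving 3 matches.

3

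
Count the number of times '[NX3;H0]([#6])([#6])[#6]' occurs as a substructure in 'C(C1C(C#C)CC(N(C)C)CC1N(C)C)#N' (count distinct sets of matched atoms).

2

[NX3;H0]([#6])([#6])[#6] is the SMARTS for a tertiary amine: a trivalent nitrogen with no H, bonded to three carbons.
The molecule carries 2 separate instances of a dimethylamino group (-N(CH3)2) meeting every constraint; each maps to a distinct set of atoms, giving 2 matches.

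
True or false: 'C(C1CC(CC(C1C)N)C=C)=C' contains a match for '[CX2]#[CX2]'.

False

The pattern [CX2]#[CX2] describes a carbon-carbon triple bond — an alkyne.
The closest candidate here is a vinyl group (-CH=CH2), but the C=C is a double bond; both carbons are CX3, not CX2. No other fragment satisfies the full query, so there is no match.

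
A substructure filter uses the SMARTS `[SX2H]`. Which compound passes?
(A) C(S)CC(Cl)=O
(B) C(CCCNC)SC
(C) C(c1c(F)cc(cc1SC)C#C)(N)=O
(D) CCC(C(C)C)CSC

A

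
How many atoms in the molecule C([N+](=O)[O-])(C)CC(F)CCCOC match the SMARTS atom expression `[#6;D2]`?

4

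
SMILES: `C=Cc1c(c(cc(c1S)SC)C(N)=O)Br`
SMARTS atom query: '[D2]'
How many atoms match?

3

The query [D2] means: atom with exactly two heavy-atom neighbours.
Check the 15 heavy atoms by environment: 5× c (aromatic, D3) → no; 1× c (aromatic, D2) → match; 1× Br (D1) → no; 1× C (D2) → match; 2× C (D1) → no; 1× S (D2) → match; 1× C (D3) → no; 1× O (D1) → no; 1× N (D1) → no; 1× S (D1) → no.
Summing the matching environments: 1 + 1 + 1 = 3 matching atoms.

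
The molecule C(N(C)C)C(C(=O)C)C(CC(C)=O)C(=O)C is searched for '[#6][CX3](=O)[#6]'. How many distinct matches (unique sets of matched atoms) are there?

3

[#6][CX3](=O)[#6] is the SMARTS for a ketone: a carbonyl carbon (no H) flanked by two carbons.
The molecule carries 3 separate instances of an acetyl/ketone group (-C(=O)CH3) meeting every constraint; each maps to a distinct set of atoms, giving 3 matches.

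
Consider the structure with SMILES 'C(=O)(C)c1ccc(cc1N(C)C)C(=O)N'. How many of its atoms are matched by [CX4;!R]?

The query [CX4;!R] means: aliphatic carbon with four total connections, not in a ring.
Check the 15 heavy atoms by environment: 6× c (aromatic, X3, in 6-ring) → no; 2× C (X3, acyclic) → no; 2× O (X1, acyclic) → no; 3× C (X4, acyclic) → match; 2× N (X3, acyclic) → no.
That gives 3 matching atoms.

3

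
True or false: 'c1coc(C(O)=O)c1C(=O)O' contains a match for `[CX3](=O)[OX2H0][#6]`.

The pattern [CX3](=O)[OX2H0][#6] describes a carbonyl carbon bonded to an oxygen that is itself bonded to carbon (no H on that O) — an ester.
The closest candidate here is a carboxylic acid group (-C(=O)OH), but the singly-bonded O carries H (OX2H1, not H0). No other fragment satisfies the full query, so there is no match.

False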